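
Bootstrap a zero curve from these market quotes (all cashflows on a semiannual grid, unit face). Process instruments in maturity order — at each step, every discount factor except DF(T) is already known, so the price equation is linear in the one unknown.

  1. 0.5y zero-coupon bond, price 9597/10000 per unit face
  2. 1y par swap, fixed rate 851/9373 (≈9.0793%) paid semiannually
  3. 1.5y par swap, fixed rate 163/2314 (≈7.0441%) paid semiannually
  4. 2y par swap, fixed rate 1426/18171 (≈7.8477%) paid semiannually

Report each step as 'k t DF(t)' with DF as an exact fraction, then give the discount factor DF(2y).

step 1 [0.5y] zero: DF = P = 9597/10000 ≈ 0.959700
step 2 [1y] swap r/2=851/18746: DF=(1 − 851/18746·(0.959700))/(1+851/18746) = 9149/10000 ≈ 0.914900
step 3 [1.5y] swap r/2=163/4628: DF=(1 − 163/4628·(0.959700+0.914900))/(1+163/4628) = 4511/5000 ≈ 0.902200
step 4 [2y] swap r/2=713/18171: DF=(1 − 713/18171·(0.959700+0.914900+0.902200))/(1+713/18171) = 4287/5000 ≈ 0.857400

1 1/2 9597/10000
2 1 9149/10000
3 3/2 4511/5000
4 2 4287/5000
DF(2y) = 4287/5000 ≈ 0.857400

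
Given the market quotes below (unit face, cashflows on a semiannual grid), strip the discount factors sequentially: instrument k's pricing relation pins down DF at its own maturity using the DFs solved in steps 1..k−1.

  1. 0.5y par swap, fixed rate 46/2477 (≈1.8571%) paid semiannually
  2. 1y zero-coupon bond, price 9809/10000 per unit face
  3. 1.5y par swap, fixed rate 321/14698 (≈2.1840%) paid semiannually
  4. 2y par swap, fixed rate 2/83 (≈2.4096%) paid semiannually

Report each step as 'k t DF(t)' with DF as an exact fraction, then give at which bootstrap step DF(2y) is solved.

1 1/2 2477/2500
2 1 9809/10000
3 3/2 9679/10000
4 2 9531/10000
DF(2y) is solved at step 4

step 1 [0.5y] swap r/2=23/2477: DF=(1 − 23/2477·(0))/(1+23/2477) = 2477/2500 ≈ 0.990800
step 2 [1y] zero: DF = P = 9809/10000 ≈ 0.980900
step 3 [1.5y] swap r/2=321/29396: DF=(1 − 321/29396·(0.990800+0.980900))/(1+321/29396) = 9679/10000 ≈ 0.967900
step 4 [2y] swap r/2=1/83: DF=(1 − 1/83·(0.990800+0.980900+0.967900))/(1+1/83) = 9531/10000 ≈ 0.953100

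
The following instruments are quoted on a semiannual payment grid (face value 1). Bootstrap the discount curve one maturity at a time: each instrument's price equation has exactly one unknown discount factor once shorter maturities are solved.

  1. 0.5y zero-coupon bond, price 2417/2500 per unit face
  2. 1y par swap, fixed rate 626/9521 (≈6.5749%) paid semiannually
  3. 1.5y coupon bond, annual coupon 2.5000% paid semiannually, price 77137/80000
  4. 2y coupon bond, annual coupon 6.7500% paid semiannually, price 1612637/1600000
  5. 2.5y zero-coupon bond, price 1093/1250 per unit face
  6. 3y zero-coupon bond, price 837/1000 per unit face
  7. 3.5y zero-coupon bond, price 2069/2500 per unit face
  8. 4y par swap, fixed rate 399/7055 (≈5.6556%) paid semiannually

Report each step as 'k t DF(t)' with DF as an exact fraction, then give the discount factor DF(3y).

1 1/2 2417/2500
2 1 4687/5000
3 3/2 1161/1250
4 2 353/400
5 5/2 1093/1250
6 3 837/1000
7 7/2 2069/2500
8 4 1601/2000
DF(3y) = 837/1000 ≈ 0.837000

step 1 [0.5y] zero: DF = P = 2417/2500 ≈ 0.966800
step 2 [1y] swap r/2=313/9521: DF=(1 − 313/9521·(0.966800))/(1+313/9521) = 4687/5000 ≈ 0.937400
step 3 [1.5y] bond c/2=1/80: DF=(77137/80000 − 1/80·(0.966800+0.937400))/(1+1/80) = 1161/1250 ≈ 0.928800
step 4 [2y] bond c/2=27/800: DF=(1612637/1600000 − 27/800·(0.966800+0.937400+0.928800))/(1+27/800) = 353/400 ≈ 0.882500
step 5 [2.5y] zero: DF = P = 1093/1250 ≈ 0.874400
step 6 [3y] zero: DF = P = 837/1000 ≈ 0.837000
step 7 [3.5y] zero: DF = P = 2069/2500 ≈ 0.827600
step 8 [4y] swap r/2=399/14110: DF=(1 − 399/14110·(0.966800+0.937400+0.928800+0.882500+0.874400+0.837000+0.827600))/(1+399/14110) = 1601/2000 ≈ 0.800500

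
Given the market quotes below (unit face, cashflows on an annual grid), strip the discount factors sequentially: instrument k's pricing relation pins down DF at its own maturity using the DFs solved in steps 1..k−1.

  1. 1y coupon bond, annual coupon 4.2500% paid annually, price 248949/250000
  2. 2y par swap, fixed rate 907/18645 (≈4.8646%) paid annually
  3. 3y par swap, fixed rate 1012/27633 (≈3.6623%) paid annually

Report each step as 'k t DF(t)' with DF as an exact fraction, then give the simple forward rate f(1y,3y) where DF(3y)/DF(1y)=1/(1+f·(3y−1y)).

step 1 [1y] bond c/1=17/400: DF=(248949/250000 − 17/400·(0))/(1+17/400) = 597/625 ≈ 0.955200
step 2 [2y] swap r/1=907/18645: DF=(1 − 907/18645·(0.955200))/(1+907/18645) = 9093/10000 ≈ 0.909300
step 3 [3y] swap r/1=1012/27633: DF=(1 − 1012/27633·(0.955200+0.909300))/(1+1012/27633) = 2247/2500 ≈ 0.898800

1 1 597/625
2 2 9093/10000
3 3 2247/2500
f(1y,3y) = ((597/625)/(2247/2500) − 1)/(2) = 47/1498 ≈ 3.1375%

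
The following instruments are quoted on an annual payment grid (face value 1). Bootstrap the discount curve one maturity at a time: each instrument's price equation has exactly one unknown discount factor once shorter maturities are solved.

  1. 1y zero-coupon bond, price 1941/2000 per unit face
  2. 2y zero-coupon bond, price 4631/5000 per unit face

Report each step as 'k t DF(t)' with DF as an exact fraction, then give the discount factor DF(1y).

step 1 [1y] zero: DF = P = 1941/2000 ≈ 0.970500
step 2 [2y] zero: DF = P = 4631/5000 ≈ 0.926200

1 1 1941/2000
2 2 4631/5000
DF(1y) = 1941/2000 ≈ 0.970500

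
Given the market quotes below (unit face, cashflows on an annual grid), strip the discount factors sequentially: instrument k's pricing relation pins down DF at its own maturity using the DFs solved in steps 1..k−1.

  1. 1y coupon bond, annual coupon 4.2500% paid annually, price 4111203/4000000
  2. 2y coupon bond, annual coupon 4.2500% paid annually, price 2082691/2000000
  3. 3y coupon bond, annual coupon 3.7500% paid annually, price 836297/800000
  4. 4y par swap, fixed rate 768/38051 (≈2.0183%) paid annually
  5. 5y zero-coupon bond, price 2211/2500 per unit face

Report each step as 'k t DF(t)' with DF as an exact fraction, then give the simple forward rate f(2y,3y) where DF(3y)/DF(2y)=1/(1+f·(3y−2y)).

step 1 [1y] bond c/1=17/400: DF=(4111203/4000000 − 17/400·(0))/(1+17/400) = 9859/10000 ≈ 0.985900
step 2 [2y] bond c/1=17/400: DF=(2082691/2000000 − 17/400·(0.985900))/(1+17/400) = 9587/10000 ≈ 0.958700
step 3 [3y] bond c/1=3/80: DF=(836297/800000 − 3/80·(0.985900+0.958700))/(1+3/80) = 9373/10000 ≈ 0.937300
step 4 [4y] swap r/1=768/38051: DF=(1 − 768/38051·(0.985900+0.958700+0.937300))/(1+768/38051) = 577/625 ≈ 0.923200
step 5 [5y] zero: DF = P = 2211/2500 ≈ 0.884400

1 1 9859/10000
2 2 9587/10000
3 3 9373/10000
4 4 577/625
5 5 2211/2500
f(2y,3y) = ((9587/10000)/(9373/10000) − 1)/(1) = 214/9373 ≈ 2.2832%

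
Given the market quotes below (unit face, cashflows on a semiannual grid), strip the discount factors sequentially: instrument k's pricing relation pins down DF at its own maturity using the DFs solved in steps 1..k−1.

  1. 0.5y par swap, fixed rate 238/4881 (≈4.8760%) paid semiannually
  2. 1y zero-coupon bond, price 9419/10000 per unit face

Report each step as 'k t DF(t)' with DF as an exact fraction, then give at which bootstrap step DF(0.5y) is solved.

1 1/2 4881/5000
2 1 9419/10000
DF(0.5y) is solved at step 1

step 1 [0.5y] swap r/2=119/4881: DF=(1 − 119/4881·(0))/(1+119/4881) = 4881/5000 ≈ 0.976200
step 2 [1y] zero: DF = P = 9419/10000 ≈ 0.941900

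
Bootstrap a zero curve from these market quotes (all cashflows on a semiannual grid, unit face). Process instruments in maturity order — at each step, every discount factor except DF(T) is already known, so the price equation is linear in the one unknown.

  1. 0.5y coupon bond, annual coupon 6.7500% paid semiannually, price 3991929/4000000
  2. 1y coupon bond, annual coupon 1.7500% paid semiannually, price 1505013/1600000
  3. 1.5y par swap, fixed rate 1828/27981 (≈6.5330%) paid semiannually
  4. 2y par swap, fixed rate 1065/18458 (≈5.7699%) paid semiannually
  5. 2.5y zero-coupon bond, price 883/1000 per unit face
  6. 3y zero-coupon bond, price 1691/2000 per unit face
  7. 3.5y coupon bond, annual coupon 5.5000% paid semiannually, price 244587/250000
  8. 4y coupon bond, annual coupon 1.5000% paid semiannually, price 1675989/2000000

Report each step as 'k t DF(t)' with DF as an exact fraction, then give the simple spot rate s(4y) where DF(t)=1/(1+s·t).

step 1 [0.5y] bond c/2=27/800: DF=(3991929/4000000 − 27/800·(0))/(1+27/800) = 4827/5000 ≈ 0.965400
step 2 [1y] bond c/2=7/800: DF=(1505013/1600000 − 7/800·(0.965400))/(1+7/800) = 9241/10000 ≈ 0.924100
step 3 [1.5y] swap r/2=914/27981: DF=(1 − 914/27981·(0.965400+0.924100))/(1+914/27981) = 4543/5000 ≈ 0.908600
step 4 [2y] swap r/2=1065/36916: DF=(1 − 1065/36916·(0.965400+0.924100+0.908600))/(1+1065/36916) = 1787/2000 ≈ 0.893500
step 5 [2.5y] zero: DF = P = 883/1000 ≈ 0.883000
step 6 [3y] zero: DF = P = 1691/2000 ≈ 0.845500
step 7 [3.5y] bond c/2=11/400: DF=(244587/250000 − 11/400·(0.965400+0.924100+0.908600+0.893500+0.883000+0.845500))/(1+11/400) = 8071/10000 ≈ 0.807100
step 8 [4y] bond c/2=3/400: DF=(1675989/2000000 − 3/400·(0.965400+0.924100+0.908600+0.893500+0.883000+0.845500+0.807100))/(1+3/400) = 3927/5000 ≈ 0.785400

1 1/2 4827/5000
2 1 9241/10000
3 3/2 4543/5000
4 2 1787/2000
5 5/2 883/1000
6 3 1691/2000
7 7/2 8071/10000
8 4 3927/5000
s(4y) = (1/(3927/5000) − 1)/(4) = 1073/15708 ≈ 6.8309%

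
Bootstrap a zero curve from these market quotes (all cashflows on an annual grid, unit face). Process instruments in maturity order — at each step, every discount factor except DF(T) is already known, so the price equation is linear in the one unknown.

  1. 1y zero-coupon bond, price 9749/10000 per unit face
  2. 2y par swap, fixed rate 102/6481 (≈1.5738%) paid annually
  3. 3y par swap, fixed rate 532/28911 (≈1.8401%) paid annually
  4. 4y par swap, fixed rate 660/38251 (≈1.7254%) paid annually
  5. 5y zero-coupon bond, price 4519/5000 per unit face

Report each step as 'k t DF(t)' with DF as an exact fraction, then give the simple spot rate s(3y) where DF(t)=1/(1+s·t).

step 1 [1y] zero: DF = P = 9749/10000 ≈ 0.974900
step 2 [2y] swap r/1=102/6481: DF=(1 − 102/6481·(0.974900))/(1+102/6481) = 4847/5000 ≈ 0.969400
step 3 [3y] swap r/1=532/28911: DF=(1 − 532/28911·(0.974900+0.969400))/(1+532/28911) = 2367/2500 ≈ 0.946800
step 4 [4y] swap r/1=660/38251: DF=(1 − 660/38251·(0.974900+0.969400+0.946800))/(1+660/38251) = 467/500 ≈ 0.934000
step 5 [5y] zero: DF = P = 4519/5000 ≈ 0.903800

1 1 9749/10000
2 2 4847/5000
3 3 2367/2500
4 4 467/500
5 5 4519/5000
s(3y) = (1/(2367/2500) − 1)/(3) = 133/7101 ≈ 1.8730%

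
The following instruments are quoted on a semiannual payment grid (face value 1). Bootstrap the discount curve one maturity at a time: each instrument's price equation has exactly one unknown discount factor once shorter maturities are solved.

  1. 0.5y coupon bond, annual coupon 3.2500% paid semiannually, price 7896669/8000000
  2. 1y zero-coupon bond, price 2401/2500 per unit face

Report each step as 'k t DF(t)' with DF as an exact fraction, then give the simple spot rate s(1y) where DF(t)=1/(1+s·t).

1 1/2 9713/10000
2 1 2401/2500
s(1y) = (1/(2401/2500) − 1)/(1) = 99/2401 ≈ 4.1233%

step 1 [0.5y] bond c/2=13/800: DF=(7896669/8000000 − 13/800·(0))/(1+13/800) = 9713/10000 ≈ 0.971300
step 2 [1y] zero: DF = P = 2401/2500 ≈ 0.960400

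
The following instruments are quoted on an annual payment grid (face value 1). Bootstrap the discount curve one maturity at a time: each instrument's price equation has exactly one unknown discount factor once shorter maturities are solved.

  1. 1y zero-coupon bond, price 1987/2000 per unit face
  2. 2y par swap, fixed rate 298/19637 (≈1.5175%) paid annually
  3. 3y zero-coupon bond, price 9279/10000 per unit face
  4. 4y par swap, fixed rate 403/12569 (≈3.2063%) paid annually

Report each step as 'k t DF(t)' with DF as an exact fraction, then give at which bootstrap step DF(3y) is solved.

1 1 1987/2000
2 2 4851/5000
3 3 9279/10000
4 4 8791/10000
DF(3y) is solved at step 3

step 1 [1y] zero: DF = P = 1987/2000 ≈ 0.993500
step 2 [2y] swap r/1=298/19637: DF=(1 − 298/19637·(0.993500))/(1+298/19637) = 4851/5000 ≈ 0.970200
step 3 [3y] zero: DF = P = 9279/10000 ≈ 0.927900
step 4 [4y] swap r/1=403/12569: DF=(1 − 403/12569·(0.993500+0.970200+0.927900))/(1+403/12569) = 8791/10000 ≈ 0.879100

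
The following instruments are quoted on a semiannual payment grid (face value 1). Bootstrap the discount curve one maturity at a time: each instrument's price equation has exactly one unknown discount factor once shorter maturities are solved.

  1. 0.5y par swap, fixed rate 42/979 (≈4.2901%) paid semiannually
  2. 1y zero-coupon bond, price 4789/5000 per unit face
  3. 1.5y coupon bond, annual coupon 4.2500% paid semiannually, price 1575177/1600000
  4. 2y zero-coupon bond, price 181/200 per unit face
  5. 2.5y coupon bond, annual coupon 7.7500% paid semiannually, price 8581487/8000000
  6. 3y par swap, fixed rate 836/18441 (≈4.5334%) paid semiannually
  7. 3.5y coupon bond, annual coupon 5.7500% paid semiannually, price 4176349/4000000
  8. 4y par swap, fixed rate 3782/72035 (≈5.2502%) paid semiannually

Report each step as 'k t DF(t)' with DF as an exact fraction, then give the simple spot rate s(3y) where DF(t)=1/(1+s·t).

step 1 [0.5y] swap r/2=21/979: DF=(1 − 21/979·(0))/(1+21/979) = 979/1000 ≈ 0.979000
step 2 [1y] zero: DF = P = 4789/5000 ≈ 0.957800
step 3 [1.5y] bond c/2=17/800: DF=(1575177/1600000 − 17/800·(0.979000+0.957800))/(1+17/800) = 9237/10000 ≈ 0.923700
step 4 [2y] zero: DF = P = 181/200 ≈ 0.905000
step 5 [2.5y] bond c/2=31/800: DF=(8581487/8000000 − 31/800·(0.979000+0.957800+0.923700+0.905000))/(1+31/800) = 4461/5000 ≈ 0.892200
step 6 [3y] swap r/2=418/18441: DF=(1 − 418/18441·(0.979000+0.957800+0.923700+0.905000+0.892200))/(1+418/18441) = 4373/5000 ≈ 0.874600
step 7 [3.5y] bond c/2=23/800: DF=(4176349/4000000 − 23/800·(0.979000+0.957800+0.923700+0.905000+0.892200+0.874600))/(1+23/800) = 8603/10000 ≈ 0.860300
step 8 [4y] swap r/2=1891/72035: DF=(1 − 1891/72035·(0.979000+0.957800+0.923700+0.905000+0.892200+0.874600+0.860300))/(1+1891/72035) = 8109/10000 ≈ 0.810900

1 1/2 979/1000
2 1 4789/5000
3 3/2 9237/10000
4 2 181/200
5 5/2 4461/5000
6 3 4373/5000
7 7/2 8603/10000
8 4 8109/10000
s(3y) = (1/(4373/5000) − 1)/(3) = 209/4373 ≈ 4.7793%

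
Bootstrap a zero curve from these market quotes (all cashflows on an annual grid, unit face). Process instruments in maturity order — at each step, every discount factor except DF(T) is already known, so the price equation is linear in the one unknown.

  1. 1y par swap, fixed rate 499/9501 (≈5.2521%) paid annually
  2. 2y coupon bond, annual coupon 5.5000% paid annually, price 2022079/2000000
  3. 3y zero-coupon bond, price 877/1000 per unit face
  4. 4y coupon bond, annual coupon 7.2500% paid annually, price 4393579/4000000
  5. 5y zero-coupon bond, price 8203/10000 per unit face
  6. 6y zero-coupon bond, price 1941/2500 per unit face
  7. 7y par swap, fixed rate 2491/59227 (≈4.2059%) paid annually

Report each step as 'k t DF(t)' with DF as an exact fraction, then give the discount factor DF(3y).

step 1 [1y] swap r/1=499/9501: DF=(1 − 499/9501·(0))/(1+499/9501) = 9501/10000 ≈ 0.950100
step 2 [2y] bond c/1=11/200: DF=(2022079/2000000 − 11/200·(0.950100))/(1+11/200) = 568/625 ≈ 0.908800
step 3 [3y] zero: DF = P = 877/1000 ≈ 0.877000
step 4 [4y] bond c/1=29/400: DF=(4393579/4000000 − 29/400·(0.950100+0.908800+0.877000))/(1+29/400) = 1049/1250 ≈ 0.839200
step 5 [5y] zero: DF = P = 8203/10000 ≈ 0.820300
step 6 [6y] zero: DF = P = 1941/2500 ≈ 0.776400
step 7 [7y] swap r/1=2491/59227: DF=(1 − 2491/59227·(0.950100+0.908800+0.877000+0.839200+0.820300+0.776400))/(1+2491/59227) = 7509/10000 ≈ 0.750900

1 1 9501/10000
2 2 568/625
3 3 877/1000
4 4 1049/1250
5 5 8203/10000
6 6 1941/2500
7 7 7509/10000
DF(3y) = 877/1000 ≈ 0.877000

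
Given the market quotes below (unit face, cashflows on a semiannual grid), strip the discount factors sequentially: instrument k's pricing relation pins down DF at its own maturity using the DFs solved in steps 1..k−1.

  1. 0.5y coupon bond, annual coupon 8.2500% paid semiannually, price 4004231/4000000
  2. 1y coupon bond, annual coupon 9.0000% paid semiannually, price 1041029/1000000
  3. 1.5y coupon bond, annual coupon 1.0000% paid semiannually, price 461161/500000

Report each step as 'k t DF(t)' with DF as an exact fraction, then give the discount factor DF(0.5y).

step 1 [0.5y] bond c/2=33/800: DF=(4004231/4000000 − 33/800·(0))/(1+33/800) = 4807/5000 ≈ 0.961400
step 2 [1y] bond c/2=9/200: DF=(1041029/1000000 − 9/200·(0.961400))/(1+9/200) = 2387/2500 ≈ 0.954800
step 3 [1.5y] bond c/2=1/200: DF=(461161/500000 − 1/200·(0.961400+0.954800))/(1+1/200) = 4541/5000 ≈ 0.908200

1 1/2 4807/5000
2 1 2387/2500
3 3/2 4541/5000
DF(0.5y) = 4807/5000 ≈ 0.961400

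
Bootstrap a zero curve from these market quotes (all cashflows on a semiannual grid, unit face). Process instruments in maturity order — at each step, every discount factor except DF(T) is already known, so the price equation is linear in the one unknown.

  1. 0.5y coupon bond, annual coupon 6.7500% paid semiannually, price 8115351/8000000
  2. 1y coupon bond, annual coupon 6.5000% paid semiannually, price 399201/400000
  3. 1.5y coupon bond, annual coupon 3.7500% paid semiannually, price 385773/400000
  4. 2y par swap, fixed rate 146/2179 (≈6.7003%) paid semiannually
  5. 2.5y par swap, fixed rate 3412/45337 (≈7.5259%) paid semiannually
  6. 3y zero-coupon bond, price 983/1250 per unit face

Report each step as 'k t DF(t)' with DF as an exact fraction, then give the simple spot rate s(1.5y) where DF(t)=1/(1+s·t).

1 1/2 9813/10000
2 1 9357/10000
3 3/2 4557/5000
4 2 8759/10000
5 5/2 4147/5000
6 3 983/1250
s(1.5y) = (1/(4557/5000) − 1)/(3/2) = 886/13671 ≈ 6.4809%

step 1 [0.5y] bond c/2=27/800: DF=(8115351/8000000 − 27/800·(0))/(1+27/800) = 9813/10000 ≈ 0.981300
step 2 [1y] bond c/2=13/400: DF=(399201/400000 − 13/400·(0.981300))/(1+13/400) = 9357/10000 ≈ 0.935700
step 3 [1.5y] bond c/2=3/160: DF=(385773/400000 − 3/160·(0.981300+0.935700))/(1+3/160) = 4557/5000 ≈ 0.911400
step 4 [2y] swap r/2=73/2179: DF=(1 − 73/2179·(0.981300+0.935700+0.911400))/(1+73/2179) = 8759/10000 ≈ 0.875900
step 5 [2.5y] swap r/2=1706/45337: DF=(1 − 1706/45337·(0.981300+0.935700+0.911400+0.875900))/(1+1706/45337) = 4147/5000 ≈ 0.829400
step 6 [3y] zero: DF = P = 983/1250 ≈ 0.786400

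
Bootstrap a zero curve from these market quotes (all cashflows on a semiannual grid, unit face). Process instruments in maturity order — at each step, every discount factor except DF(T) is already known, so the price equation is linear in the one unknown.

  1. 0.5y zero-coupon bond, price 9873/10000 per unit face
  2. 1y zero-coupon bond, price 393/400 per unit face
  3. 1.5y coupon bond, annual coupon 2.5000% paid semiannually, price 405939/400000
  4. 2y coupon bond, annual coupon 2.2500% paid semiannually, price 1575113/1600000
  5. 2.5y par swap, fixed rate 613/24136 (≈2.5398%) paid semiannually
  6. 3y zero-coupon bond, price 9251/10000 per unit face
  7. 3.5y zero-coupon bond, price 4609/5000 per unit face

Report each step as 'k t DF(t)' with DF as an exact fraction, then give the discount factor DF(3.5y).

1 1/2 9873/10000
2 1 393/400
3 3/2 489/500
4 2 9407/10000
5 5/2 9387/10000
6 3 9251/10000
7 7/2 4609/5000
DF(3.5y) = 4609/5000 ≈ 0.921800

step 1 [0.5y] zero: DF = P = 9873/10000 ≈ 0.987300
step 2 [1y] zero: DF = P = 393/400 ≈ 0.982500
step 3 [1.5y] bond c/2=1/80: DF=(405939/400000 − 1/80·(0.987300+0.982500))/(1+1/80) = 489/500 ≈ 0.978000
step 4 [2y] bond c/2=9/800: DF=(1575113/1600000 − 9/800·(0.987300+0.982500+0.978000))/(1+9/800) = 9407/10000 ≈ 0.940700
step 5 [2.5y] swap r/2=613/48272: DF=(1 − 613/48272·(0.987300+0.982500+0.978000+0.940700))/(1+613/48272) = 9387/10000 ≈ 0.938700
step 6 [3y] zero: DF = P = 9251/10000 ≈ 0.925100
step 7 [3.5y] zero: DF = P = 4609/5000 ≈ 0.921800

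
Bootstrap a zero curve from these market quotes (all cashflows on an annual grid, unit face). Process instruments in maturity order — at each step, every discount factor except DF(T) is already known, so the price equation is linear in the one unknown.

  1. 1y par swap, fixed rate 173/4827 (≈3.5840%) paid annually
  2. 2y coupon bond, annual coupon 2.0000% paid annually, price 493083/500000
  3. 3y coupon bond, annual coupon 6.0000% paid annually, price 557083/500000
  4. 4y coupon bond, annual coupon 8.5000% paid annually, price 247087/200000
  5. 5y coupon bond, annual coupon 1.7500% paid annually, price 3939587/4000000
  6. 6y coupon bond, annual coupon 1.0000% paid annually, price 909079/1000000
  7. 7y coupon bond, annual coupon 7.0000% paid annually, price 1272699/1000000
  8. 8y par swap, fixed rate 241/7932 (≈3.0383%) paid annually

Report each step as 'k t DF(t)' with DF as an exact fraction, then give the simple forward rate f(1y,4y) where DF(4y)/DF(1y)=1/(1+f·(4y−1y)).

1 1 4827/5000
2 2 9479/10000
3 3 2357/2500
4 4 9149/10000
5 5 9031/10000
6 6 4269/5000
7 7 4139/5000
8 8 7831/10000
f(1y,4y) = ((4827/5000)/(9149/10000) − 1)/(3) = 505/27447 ≈ 1.8399%

step 1 [1y] swap r/1=173/4827: DF=(1 − 173/4827·(0))/(1+173/4827) = 4827/5000 ≈ 0.965400
step 2 [2y] bond c/1=1/50: DF=(493083/500000 − 1/50·(0.965400))/(1+1/50) = 9479/10000 ≈ 0.947900
step 3 [3y] bond c/1=3/50: DF=(557083/500000 − 3/50·(0.965400+0.947900))/(1+3/50) = 2357/2500 ≈ 0.942800
step 4 [4y] bond c/1=17/200: DF=(247087/200000 − 17/200·(0.965400+0.947900+0.942800))/(1+17/200) = 9149/10000 ≈ 0.914900
step 5 [5y] bond c/1=7/400: DF=(3939587/4000000 − 7/400·(0.965400+0.947900+0.942800+0.914900))/(1+7/400) = 9031/10000 ≈ 0.903100
step 6 [6y] bond c/1=1/100: DF=(909079/1000000 − 1/100·(0.965400+0.947900+0.942800+0.914900+0.903100))/(1+1/100) = 4269/5000 ≈ 0.853800
step 7 [7y] bond c/1=7/100: DF=(1272699/1000000 − 7/100·(0.965400+0.947900+0.942800+0.914900+0.903100+0.853800))/(1+7/100) = 4139/5000 ≈ 0.827800
step 8 [8y] swap r/1=241/7932: DF=(1 − 241/7932·(0.965400+0.947900+0.942800+0.914900+0.903100+0.853800+0.827800))/(1+241/7932) = 7831/10000 ≈ 0.783100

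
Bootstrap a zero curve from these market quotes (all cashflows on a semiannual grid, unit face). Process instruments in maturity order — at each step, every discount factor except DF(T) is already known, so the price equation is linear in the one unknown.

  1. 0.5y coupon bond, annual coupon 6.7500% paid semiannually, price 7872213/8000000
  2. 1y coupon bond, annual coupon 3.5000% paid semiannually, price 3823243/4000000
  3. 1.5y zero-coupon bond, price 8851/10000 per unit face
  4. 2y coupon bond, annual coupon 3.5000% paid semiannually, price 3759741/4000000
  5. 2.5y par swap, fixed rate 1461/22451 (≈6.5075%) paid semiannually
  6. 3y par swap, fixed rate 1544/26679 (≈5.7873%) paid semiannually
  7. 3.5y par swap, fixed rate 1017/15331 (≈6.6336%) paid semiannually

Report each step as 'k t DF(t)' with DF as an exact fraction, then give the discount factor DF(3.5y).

step 1 [0.5y] bond c/2=27/800: DF=(7872213/8000000 − 27/800·(0))/(1+27/800) = 9519/10000 ≈ 0.951900
step 2 [1y] bond c/2=7/400: DF=(3823243/4000000 − 7/400·(0.951900))/(1+7/400) = 923/1000 ≈ 0.923000
step 3 [1.5y] zero: DF = P = 8851/10000 ≈ 0.885100
step 4 [2y] bond c/2=7/400: DF=(3759741/4000000 − 7/400·(0.951900+0.923000+0.885100))/(1+7/400) = 8763/10000 ≈ 0.876300
step 5 [2.5y] swap r/2=1461/44902: DF=(1 − 1461/44902·(0.951900+0.923000+0.885100+0.876300))/(1+1461/44902) = 8539/10000 ≈ 0.853900
step 6 [3y] swap r/2=772/26679: DF=(1 − 772/26679·(0.951900+0.923000+0.885100+0.876300+0.853900))/(1+772/26679) = 1057/1250 ≈ 0.845600
step 7 [3.5y] swap r/2=1017/30662: DF=(1 − 1017/30662·(0.951900+0.923000+0.885100+0.876300+0.853900+0.845600))/(1+1017/30662) = 3983/5000 ≈ 0.796600

1 1/2 9519/10000
2 1 923/1000
3 3/2 8851/10000
4 2 8763/10000
5 5/2 8539/10000
6 3 1057/1250
7 7/2 3983/5000
DF(3.5y) = 3983/5000 ≈ 0.796600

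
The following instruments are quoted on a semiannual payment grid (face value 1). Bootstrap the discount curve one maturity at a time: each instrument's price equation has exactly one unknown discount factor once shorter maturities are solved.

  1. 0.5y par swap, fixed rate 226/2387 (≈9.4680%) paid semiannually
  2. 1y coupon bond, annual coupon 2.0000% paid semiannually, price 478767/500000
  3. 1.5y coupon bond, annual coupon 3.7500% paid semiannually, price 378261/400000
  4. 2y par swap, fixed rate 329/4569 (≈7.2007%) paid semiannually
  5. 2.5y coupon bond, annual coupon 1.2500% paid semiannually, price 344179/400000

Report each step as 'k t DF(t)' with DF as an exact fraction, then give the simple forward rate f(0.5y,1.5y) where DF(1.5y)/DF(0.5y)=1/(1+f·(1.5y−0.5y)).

1 1/2 2387/2500
2 1 4693/5000
3 3/2 4467/5000
4 2 2171/2500
5 5/2 2081/2500
f(0.5y,1.5y) = ((2387/2500)/(4467/5000) − 1)/(1) = 307/4467 ≈ 6.8726%

step 1 [0.5y] swap r/2=113/2387: DF=(1 − 113/2387·(0))/(1+113/2387) = 2387/2500 ≈ 0.954800
step 2 [1y] bond c/2=1/100: DF=(478767/500000 − 1/100·(0.954800))/(1+1/100) = 4693/5000 ≈ 0.938600
step 3 [1.5y] bond c/2=3/160: DF=(378261/400000 − 3/160·(0.954800+0.938600))/(1+3/160) = 4467/5000 ≈ 0.893400
step 4 [2y] swap r/2=329/9138: DF=(1 − 329/9138·(0.954800+0.938600+0.893400))/(1+329/9138) = 2171/2500 ≈ 0.868400
step 5 [2.5y] bond c/2=1/160: DF=(344179/400000 − 1/160·(0.954800+0.938600+0.893400+0.868400))/(1+1/160) = 2081/2500 ≈ 0.832400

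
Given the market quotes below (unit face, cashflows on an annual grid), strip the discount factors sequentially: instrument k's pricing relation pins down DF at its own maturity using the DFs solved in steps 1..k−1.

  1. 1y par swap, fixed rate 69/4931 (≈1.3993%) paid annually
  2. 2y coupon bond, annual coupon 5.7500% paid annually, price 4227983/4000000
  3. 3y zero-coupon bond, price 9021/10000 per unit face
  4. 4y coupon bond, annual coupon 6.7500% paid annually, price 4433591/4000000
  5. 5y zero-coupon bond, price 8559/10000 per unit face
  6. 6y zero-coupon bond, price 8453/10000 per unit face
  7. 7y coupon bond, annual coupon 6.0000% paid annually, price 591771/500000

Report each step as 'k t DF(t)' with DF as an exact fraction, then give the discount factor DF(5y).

1 1 4931/5000
2 2 9459/10000
3 3 9021/10000
4 4 8591/10000
5 5 8559/10000
6 6 8453/10000
7 7 507/625
DF(5y) = 8559/10000 ≈ 0.855900

step 1 [1y] swap r/1=69/4931: DF=(1 − 69/4931·(0))/(1+69/4931) = 4931/5000 ≈ 0.986200
step 2 [2y] bond c/1=23/400: DF=(4227983/4000000 − 23/400·(0.986200))/(1+23/400) = 9459/10000 ≈ 0.945900
step 3 [3y] zero: DF = P = 9021/10000 ≈ 0.902100
step 4 [4y] bond c/1=27/400: DF=(4433591/4000000 − 27/400·(0.986200+0.945900+0.902100))/(1+27/400) = 8591/10000 ≈ 0.859100
step 5 [5y] zero: DF = P = 8559/10000 ≈ 0.855900
step 6 [6y] zero: DF = P = 8453/10000 ≈ 0.845300
step 7 [7y] bond c/1=3/50: DF=(591771/500000 − 3/50·(0.986200+0.945900+0.902100+0.859100+0.855900+0.845300))/(1+3/50) = 507/625 ≈ 0.811200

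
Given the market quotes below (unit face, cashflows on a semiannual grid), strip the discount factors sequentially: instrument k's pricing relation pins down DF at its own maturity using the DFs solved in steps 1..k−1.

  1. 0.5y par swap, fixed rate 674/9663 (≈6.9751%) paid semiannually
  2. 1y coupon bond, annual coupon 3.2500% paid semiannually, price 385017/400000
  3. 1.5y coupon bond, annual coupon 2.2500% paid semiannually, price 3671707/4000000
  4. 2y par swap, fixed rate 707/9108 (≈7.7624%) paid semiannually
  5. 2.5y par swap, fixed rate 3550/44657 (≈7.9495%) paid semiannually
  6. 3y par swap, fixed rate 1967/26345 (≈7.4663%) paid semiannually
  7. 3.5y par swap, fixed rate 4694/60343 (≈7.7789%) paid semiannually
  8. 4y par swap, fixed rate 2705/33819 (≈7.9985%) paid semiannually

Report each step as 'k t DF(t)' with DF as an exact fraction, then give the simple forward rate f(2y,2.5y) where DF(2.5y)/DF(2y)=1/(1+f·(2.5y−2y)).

1 1/2 9663/10000
2 1 9317/10000
3 3/2 4433/5000
4 2 4293/5000
5 5/2 329/400
6 3 8033/10000
7 7/2 7653/10000
8 4 1459/2000
f(2y,2.5y) = ((4293/5000)/(329/400) − 1)/(1/2) = 722/8225 ≈ 8.7781%

step 1 [0.5y] swap r/2=337/9663: DF=(1 − 337/9663·(0))/(1+337/9663) = 9663/10000 ≈ 0.966300
step 2 [1y] bond c/2=13/800: DF=(385017/400000 − 13/800·(0.966300))/(1+13/800) = 9317/10000 ≈ 0.931700
step 3 [1.5y] bond c/2=9/800: DF=(3671707/4000000 − 9/800·(0.966300+0.931700))/(1+9/800) = 4433/5000 ≈ 0.886600
step 4 [2y] swap r/2=707/18216: DF=(1 − 707/18216·(0.966300+0.931700+0.886600))/(1+707/18216) = 4293/5000 ≈ 0.858600
step 5 [2.5y] swap r/2=1775/44657: DF=(1 − 1775/44657·(0.966300+0.931700+0.886600+0.858600))/(1+1775/44657) = 329/400 ≈ 0.822500
step 6 [3y] swap r/2=1967/52690: DF=(1 − 1967/52690·(0.966300+0.931700+0.886600+0.858600+0.822500))/(1+1967/52690) = 8033/10000 ≈ 0.803300
step 7 [3.5y] swap r/2=2347/60343: DF=(1 − 2347/60343·(0.966300+0.931700+0.886600+0.858600+0.822500+0.803300))/(1+2347/60343) = 7653/10000 ≈ 0.765300
step 8 [4y] swap r/2=2705/67638: DF=(1 − 2705/67638·(0.966300+0.931700+0.886600+0.858600+0.822500+0.803300+0.765300))/(1+2705/67638) = 1459/2000 ≈ 0.729500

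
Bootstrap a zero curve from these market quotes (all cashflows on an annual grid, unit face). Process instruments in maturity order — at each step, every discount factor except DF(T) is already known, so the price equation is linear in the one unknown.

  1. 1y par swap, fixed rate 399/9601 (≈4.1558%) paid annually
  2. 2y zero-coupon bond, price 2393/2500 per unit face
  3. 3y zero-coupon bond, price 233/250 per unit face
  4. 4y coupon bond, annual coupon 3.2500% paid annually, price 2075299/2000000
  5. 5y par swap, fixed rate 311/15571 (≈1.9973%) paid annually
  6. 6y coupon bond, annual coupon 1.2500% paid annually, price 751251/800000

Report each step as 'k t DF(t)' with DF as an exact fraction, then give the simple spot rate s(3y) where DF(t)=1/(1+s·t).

step 1 [1y] swap r/1=399/9601: DF=(1 − 399/9601·(0))/(1+399/9601) = 9601/10000 ≈ 0.960100
step 2 [2y] zero: DF = P = 2393/2500 ≈ 0.957200
step 3 [3y] zero: DF = P = 233/250 ≈ 0.932000
step 4 [4y] bond c/1=13/400: DF=(2075299/2000000 − 13/400·(0.960100+0.957200+0.932000))/(1+13/400) = 9153/10000 ≈ 0.915300
step 5 [5y] swap r/1=311/15571: DF=(1 − 311/15571·(0.960100+0.957200+0.932000+0.915300))/(1+311/15571) = 9067/10000 ≈ 0.906700
step 6 [6y] bond c/1=1/80: DF=(751251/800000 − 1/80·(0.960100+0.957200+0.932000+0.915300+0.906700))/(1+1/80) = 4349/5000 ≈ 0.869800

1 1 9601/10000
2 2 2393/2500
3 3 233/250
4 4 9153/10000
5 5 9067/10000
6 6 4349/5000
s(3y) = (1/(233/250) − 1)/(3) = 17/699 ≈ 2.4320%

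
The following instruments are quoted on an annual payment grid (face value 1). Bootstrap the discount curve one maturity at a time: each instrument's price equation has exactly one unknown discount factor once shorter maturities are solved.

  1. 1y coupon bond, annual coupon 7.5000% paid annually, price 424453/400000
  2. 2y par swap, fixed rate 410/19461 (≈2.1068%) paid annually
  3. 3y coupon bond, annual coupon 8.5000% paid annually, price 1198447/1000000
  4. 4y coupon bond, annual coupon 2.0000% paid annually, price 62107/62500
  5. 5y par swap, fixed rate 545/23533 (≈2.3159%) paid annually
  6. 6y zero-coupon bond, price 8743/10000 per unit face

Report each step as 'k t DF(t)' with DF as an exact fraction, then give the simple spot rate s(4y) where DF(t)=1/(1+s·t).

step 1 [1y] bond c/1=3/40: DF=(424453/400000 − 3/40·(0))/(1+3/40) = 9871/10000 ≈ 0.987100
step 2 [2y] swap r/1=410/19461: DF=(1 − 410/19461·(0.987100))/(1+410/19461) = 959/1000 ≈ 0.959000
step 3 [3y] bond c/1=17/200: DF=(1198447/1000000 − 17/200·(0.987100+0.959000))/(1+17/200) = 9521/10000 ≈ 0.952100
step 4 [4y] bond c/1=1/50: DF=(62107/62500 − 1/50·(0.987100+0.959000+0.952100))/(1+1/50) = 4587/5000 ≈ 0.917400
step 5 [5y] swap r/1=545/23533: DF=(1 − 545/23533·(0.987100+0.959000+0.952100+0.917400))/(1+545/23533) = 891/1000 ≈ 0.891000
step 6 [6y] zero: DF = P = 8743/10000 ≈ 0.874300

1 1 9871/10000
2 2 959/1000
3 3 9521/10000
4 4 4587/5000
5 5 891/1000
6 6 8743/10000
s(4y) = (1/(4587/5000) − 1)/(4) = 413/18348 ≈ 2.2509%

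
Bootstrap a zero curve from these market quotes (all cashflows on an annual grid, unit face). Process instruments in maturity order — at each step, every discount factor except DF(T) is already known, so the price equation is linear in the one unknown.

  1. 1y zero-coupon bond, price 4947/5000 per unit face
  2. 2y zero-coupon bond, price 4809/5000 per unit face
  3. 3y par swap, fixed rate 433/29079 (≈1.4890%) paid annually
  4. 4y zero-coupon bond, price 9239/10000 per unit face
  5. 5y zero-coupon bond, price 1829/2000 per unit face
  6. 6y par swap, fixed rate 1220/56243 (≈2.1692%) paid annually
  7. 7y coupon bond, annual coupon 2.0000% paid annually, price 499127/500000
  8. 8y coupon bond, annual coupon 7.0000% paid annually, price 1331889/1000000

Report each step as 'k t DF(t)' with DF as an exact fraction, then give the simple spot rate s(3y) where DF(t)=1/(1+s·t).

step 1 [1y] zero: DF = P = 4947/5000 ≈ 0.989400
step 2 [2y] zero: DF = P = 4809/5000 ≈ 0.961800
step 3 [3y] swap r/1=433/29079: DF=(1 − 433/29079·(0.989400+0.961800))/(1+433/29079) = 9567/10000 ≈ 0.956700
step 4 [4y] zero: DF = P = 9239/10000 ≈ 0.923900
step 5 [5y] zero: DF = P = 1829/2000 ≈ 0.914500
step 6 [6y] swap r/1=1220/56243: DF=(1 − 1220/56243·(0.989400+0.961800+0.956700+0.923900+0.914500))/(1+1220/56243) = 439/500 ≈ 0.878000
step 7 [7y] bond c/1=1/50: DF=(499127/500000 − 1/50·(0.989400+0.961800+0.956700+0.923900+0.914500+0.878000))/(1+1/50) = 2171/2500 ≈ 0.868400
step 8 [8y] bond c/1=7/100: DF=(1331889/1000000 − 7/100·(0.989400+0.961800+0.956700+0.923900+0.914500+0.878000+0.868400))/(1+7/100) = 41/50 ≈ 0.820000

1 1 4947/5000
2 2 4809/5000
3 3 9567/10000
4 4 9239/10000
5 5 1829/2000
6 6 439/500
7 7 2171/2500
8 8 41/50
s(3y) = (1/(9567/10000) − 1)/(3) = 433/28701 ≈ 1.5087%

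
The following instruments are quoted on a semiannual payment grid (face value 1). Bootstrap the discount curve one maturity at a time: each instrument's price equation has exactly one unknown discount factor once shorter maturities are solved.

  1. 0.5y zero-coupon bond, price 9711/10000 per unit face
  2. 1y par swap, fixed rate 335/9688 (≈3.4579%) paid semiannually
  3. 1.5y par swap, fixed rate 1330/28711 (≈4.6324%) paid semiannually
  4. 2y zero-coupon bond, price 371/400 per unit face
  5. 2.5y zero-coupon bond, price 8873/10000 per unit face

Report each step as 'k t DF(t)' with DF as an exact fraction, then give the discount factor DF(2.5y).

1 1/2 9711/10000
2 1 1933/2000
3 3/2 1867/2000
4 2 371/400
5 5/2 8873/10000
DF(2.5y) = 8873/10000 ≈ 0.887300

step 1 [0.5y] zero: DF = P = 9711/10000 ≈ 0.971100
step 2 [1y] swap r/2=335/19376: DF=(1 − 335/19376·(0.971100))/(1+335/19376) = 1933/2000 ≈ 0.966500
step 3 [1.5y] swap r/2=665/28711: DF=(1 − 665/28711·(0.971100+0.966500))/(1+665/28711) = 1867/2000 ≈ 0.933500
step 4 [2y] zero: DF = P = 371/400 ≈ 0.927500
step 5 [2.5y] zero: DF = P = 8873/10000 ≈ 0.887300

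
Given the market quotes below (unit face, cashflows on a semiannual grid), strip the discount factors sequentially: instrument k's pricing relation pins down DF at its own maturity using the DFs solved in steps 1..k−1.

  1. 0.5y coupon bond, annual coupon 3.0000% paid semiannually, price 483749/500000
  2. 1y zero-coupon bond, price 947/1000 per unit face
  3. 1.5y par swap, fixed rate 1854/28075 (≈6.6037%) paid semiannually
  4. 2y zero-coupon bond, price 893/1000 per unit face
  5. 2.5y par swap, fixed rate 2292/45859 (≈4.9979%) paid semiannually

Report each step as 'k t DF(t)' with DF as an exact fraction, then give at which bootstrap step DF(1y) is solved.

step 1 [0.5y] bond c/2=3/200: DF=(483749/500000 − 3/200·(0))/(1+3/200) = 2383/2500 ≈ 0.953200
step 2 [1y] zero: DF = P = 947/1000 ≈ 0.947000
step 3 [1.5y] swap r/2=927/28075: DF=(1 − 927/28075·(0.953200+0.947000))/(1+927/28075) = 9073/10000 ≈ 0.907300
step 4 [2y] zero: DF = P = 893/1000 ≈ 0.893000
step 5 [2.5y] swap r/2=1146/45859: DF=(1 − 1146/45859·(0.953200+0.947000+0.907300+0.893000))/(1+1146/45859) = 4427/5000 ≈ 0.885400

1 1/2 2383/2500
2 1 947/1000
3 3/2 9073/10000
4 2 893/1000
5 5/2 4427/5000
DF(1y) is solved at step 2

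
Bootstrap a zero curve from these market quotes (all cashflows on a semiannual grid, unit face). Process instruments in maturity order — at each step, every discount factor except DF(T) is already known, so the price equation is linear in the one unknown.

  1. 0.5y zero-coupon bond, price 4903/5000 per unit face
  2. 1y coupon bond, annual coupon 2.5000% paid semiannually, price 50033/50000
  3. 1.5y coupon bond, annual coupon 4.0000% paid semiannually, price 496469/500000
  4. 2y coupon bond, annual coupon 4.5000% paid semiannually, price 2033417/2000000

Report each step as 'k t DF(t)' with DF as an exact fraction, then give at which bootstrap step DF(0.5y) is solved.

step 1 [0.5y] zero: DF = P = 4903/5000 ≈ 0.980600
step 2 [1y] bond c/2=1/80: DF=(50033/50000 − 1/80·(0.980600))/(1+1/80) = 4881/5000 ≈ 0.976200
step 3 [1.5y] bond c/2=1/50: DF=(496469/500000 − 1/50·(0.980600+0.976200))/(1+1/50) = 9351/10000 ≈ 0.935100
step 4 [2y] bond c/2=9/400: DF=(2033417/2000000 − 9/400·(0.980600+0.976200+0.935100))/(1+9/400) = 9307/10000 ≈ 0.930700

1 1/2 4903/5000
2 1 4881/5000
3 3/2 9351/10000
4 2 9307/10000
DF(0.5y) is solved at step 1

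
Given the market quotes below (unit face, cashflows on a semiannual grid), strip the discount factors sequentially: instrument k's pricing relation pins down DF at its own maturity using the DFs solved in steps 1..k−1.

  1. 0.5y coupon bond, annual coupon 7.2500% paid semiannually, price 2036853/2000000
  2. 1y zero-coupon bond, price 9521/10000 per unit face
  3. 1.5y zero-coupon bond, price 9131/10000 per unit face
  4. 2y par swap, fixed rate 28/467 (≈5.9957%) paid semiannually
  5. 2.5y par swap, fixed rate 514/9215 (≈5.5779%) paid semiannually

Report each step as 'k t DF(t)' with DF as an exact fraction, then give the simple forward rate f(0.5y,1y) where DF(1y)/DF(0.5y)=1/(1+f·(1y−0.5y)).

1 1/2 2457/2500
2 1 9521/10000
3 3/2 9131/10000
4 2 111/125
5 5/2 1743/2000
f(0.5y,1y) = ((2457/2500)/(9521/10000) − 1)/(1/2) = 614/9521 ≈ 6.4489%

step 1 [0.5y] bond c/2=29/800: DF=(2036853/2000000 − 29/800·(0))/(1+29/800) = 2457/2500 ≈ 0.982800
step 2 [1y] zero: DF = P = 9521/10000 ≈ 0.952100
step 3 [1.5y] zero: DF = P = 9131/10000 ≈ 0.913100
step 4 [2y] swap r/2=14/467: DF=(1 − 14/467·(0.982800+0.952100+0.913100))/(1+14/467) = 111/125 ≈ 0.888000
step 5 [2.5y] swap r/2=257/9215: DF=(1 − 257/9215·(0.982800+0.952100+0.913100+0.888000))/(1+257/9215) = 1743/2000 ≈ 0.871500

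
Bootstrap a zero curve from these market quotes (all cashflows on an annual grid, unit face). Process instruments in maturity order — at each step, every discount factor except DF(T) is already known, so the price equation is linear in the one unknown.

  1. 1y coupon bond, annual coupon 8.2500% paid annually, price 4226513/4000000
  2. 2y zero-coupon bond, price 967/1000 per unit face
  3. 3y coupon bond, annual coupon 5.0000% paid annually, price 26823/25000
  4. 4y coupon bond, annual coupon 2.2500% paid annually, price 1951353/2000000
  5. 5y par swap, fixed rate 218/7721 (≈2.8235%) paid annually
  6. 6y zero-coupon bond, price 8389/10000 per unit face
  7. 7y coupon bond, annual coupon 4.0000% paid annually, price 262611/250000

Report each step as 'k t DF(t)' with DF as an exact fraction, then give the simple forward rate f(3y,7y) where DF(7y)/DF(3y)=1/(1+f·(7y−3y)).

step 1 [1y] bond c/1=33/400: DF=(4226513/4000000 − 33/400·(0))/(1+33/400) = 9761/10000 ≈ 0.976100
step 2 [2y] zero: DF = P = 967/1000 ≈ 0.967000
step 3 [3y] bond c/1=1/20: DF=(26823/25000 − 1/20·(0.976100+0.967000))/(1+1/20) = 9293/10000 ≈ 0.929300
step 4 [4y] bond c/1=9/400: DF=(1951353/2000000 − 9/400·(0.976100+0.967000+0.929300))/(1+9/400) = 891/1000 ≈ 0.891000
step 5 [5y] swap r/1=218/7721: DF=(1 − 218/7721·(0.976100+0.967000+0.929300+0.891000))/(1+218/7721) = 2173/2500 ≈ 0.869200
step 6 [6y] zero: DF = P = 8389/10000 ≈ 0.838900
step 7 [7y] bond c/1=1/25: DF=(262611/250000 − 1/25·(0.976100+0.967000+0.929300+0.891000+0.869200+0.838900))/(1+1/25) = 1999/2500 ≈ 0.799600

1 1 9761/10000
2 2 967/1000
3 3 9293/10000
4 4 891/1000
5 5 2173/2500
6 6 8389/10000
7 7 1999/2500
f(3y,7y) = ((9293/10000)/(1999/2500) − 1)/(4) = 1297/31984 ≈ 4.0552%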